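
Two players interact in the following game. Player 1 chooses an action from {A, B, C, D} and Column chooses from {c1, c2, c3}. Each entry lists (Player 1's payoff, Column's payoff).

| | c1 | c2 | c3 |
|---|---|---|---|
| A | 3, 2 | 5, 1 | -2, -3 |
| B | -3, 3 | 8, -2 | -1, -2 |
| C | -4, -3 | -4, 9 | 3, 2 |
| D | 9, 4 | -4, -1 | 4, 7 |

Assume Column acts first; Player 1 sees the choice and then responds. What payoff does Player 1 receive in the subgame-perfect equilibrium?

Solve by backward induction (Column leads).
- c1: Player 1 compares 3, -3, -4, 9 and picks D; Column would get 4.
- c2: Player 1 compares 5, 8, -4, -4 and picks B; Column would get -2.
- c3: Player 1 compares -2, -1, 3, 4 and picks D; Column would get 7.
Column's induced payoffs are 4, -2, 7, so Column commits to c3. Subgame-perfect outcome: (D, c3) with payoffs (4, 7).

4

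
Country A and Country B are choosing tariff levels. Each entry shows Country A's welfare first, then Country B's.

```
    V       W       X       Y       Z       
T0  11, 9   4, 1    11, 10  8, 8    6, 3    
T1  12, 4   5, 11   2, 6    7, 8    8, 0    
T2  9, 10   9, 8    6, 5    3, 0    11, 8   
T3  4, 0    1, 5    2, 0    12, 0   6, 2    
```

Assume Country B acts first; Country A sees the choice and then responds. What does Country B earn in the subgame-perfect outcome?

10

Country A best-responds to each possible Country B move:
- V → Country A plays T1 (best of 11, 12, 9, 4); Country B gets 4.
- W → Country A plays T2 (best of 4, 5, 9, 1); Country B gets 8.
- X → Country A plays T0 (best of 11, 2, 6, 2); Country B gets 10.
- Y → Country A plays T3 (best of 8, 7, 3, 12); Country B gets 0.
- Z → Country A plays T2 (best of 6, 8, 11, 6); Country B gets 8.
Country B's induced payoffs are 4, 8, 10, 0, 8, so Country B commits to X. Subgame-perfect outcome: (T0, X) with payoffs (11, 10).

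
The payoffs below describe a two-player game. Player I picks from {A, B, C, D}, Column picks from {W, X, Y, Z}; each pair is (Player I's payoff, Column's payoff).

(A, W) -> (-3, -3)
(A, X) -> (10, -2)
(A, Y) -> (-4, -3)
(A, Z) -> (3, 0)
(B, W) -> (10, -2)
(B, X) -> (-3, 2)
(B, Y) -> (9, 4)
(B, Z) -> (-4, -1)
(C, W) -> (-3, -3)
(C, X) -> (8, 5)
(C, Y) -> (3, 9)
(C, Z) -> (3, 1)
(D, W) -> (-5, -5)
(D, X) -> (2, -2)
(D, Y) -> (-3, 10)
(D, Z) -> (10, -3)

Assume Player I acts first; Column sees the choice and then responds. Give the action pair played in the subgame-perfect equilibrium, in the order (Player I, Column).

(B, Y)

Work backward from Column's decision.
- A: BR = Z, leader payoff 3.
- B: BR = Y, leader payoff 9.
- C: BR = Y, leader payoff 3.
- D: BR = Y, leader payoff -3.
Player I's induced payoffs are 3, 9, 3, -3, so Player I commits to B. Subgame-perfect outcome: (B, Y) with payoffs (9, 4).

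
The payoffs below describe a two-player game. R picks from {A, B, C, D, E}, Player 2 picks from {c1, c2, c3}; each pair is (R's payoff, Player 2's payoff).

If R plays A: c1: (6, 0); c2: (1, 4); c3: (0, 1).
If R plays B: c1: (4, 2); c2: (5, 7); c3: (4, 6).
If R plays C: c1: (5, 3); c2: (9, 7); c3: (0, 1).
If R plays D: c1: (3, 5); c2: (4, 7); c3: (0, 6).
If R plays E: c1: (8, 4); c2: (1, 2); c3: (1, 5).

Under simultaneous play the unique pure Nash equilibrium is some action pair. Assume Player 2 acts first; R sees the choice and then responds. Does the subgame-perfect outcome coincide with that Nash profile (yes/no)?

yes

R best-responds to each possible Player 2 move:
- c1 → R plays E (best of 6, 4, 5, 3, 8); Player 2 gets 4.
- c2 → R plays C (best of 1, 5, 9, 4, 1); Player 2 gets 7.
- c3 → R plays B (best of 0, 4, 0, 0, 1); Player 2 gets 6.
Among 4, 7, 6, the best is 7 at c2. Subgame-perfect outcome: (C, c2) with payoffs (9, 7).
Under simultaneous play:
R's best replies: c1→E; c2→C; c3→B.
Player 2's best replies: A→c2; B→c2; C→c2; D→c2; E→c3.
Only (C, c2) has each player best-responding; Nash payoffs (9, 7).
Sequential outcome (C, c2) coincides with the Nash profile (C, c2).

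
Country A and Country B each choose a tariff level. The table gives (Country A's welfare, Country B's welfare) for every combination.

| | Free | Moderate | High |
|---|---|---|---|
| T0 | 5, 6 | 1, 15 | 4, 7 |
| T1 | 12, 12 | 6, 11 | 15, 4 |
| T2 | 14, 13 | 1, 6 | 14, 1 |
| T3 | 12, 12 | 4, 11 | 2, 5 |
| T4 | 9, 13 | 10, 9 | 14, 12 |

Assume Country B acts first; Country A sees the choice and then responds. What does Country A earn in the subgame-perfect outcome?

Country A best-responds to each possible Country B move:
- Free: BR = T2, leader payoff 13.
- Moderate: BR = T4, leader payoff 9.
- High: BR = T1, leader payoff 4.
Maximizing over 13, 9, 4, Country B chooses Free. Subgame-perfect outcome: (T2, Free) with payoffs (14, 13).

14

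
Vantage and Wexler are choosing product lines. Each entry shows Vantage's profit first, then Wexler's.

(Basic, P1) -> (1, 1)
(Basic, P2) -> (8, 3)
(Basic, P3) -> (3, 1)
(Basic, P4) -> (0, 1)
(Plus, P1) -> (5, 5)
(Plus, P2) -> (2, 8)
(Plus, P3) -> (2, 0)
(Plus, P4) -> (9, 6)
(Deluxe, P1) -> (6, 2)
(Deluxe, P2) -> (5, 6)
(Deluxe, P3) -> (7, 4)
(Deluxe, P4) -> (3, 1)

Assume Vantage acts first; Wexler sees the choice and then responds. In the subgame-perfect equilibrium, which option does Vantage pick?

Wexler best-responds to each possible Vantage move:
- Basic: BR = P2, leader payoff 8.
- Plus: BR = P2, leader payoff 2.
- Deluxe: BR = P2, leader payoff 5.
Vantage's induced payoffs are 8, 2, 5, so Vantage commits to Basic. Subgame-perfect outcome: (Basic, P2) with payoffs (8, 3).

Basic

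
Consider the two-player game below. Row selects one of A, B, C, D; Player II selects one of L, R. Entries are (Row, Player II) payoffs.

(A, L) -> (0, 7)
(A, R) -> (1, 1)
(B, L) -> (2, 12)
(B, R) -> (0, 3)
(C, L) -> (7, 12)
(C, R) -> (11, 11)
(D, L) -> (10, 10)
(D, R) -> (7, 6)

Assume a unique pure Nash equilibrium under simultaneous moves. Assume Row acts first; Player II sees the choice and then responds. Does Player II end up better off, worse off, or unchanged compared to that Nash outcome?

Player II best-responds to each possible Row move:
- A: BR = L, leader payoff 0.
- B: BR = L, leader payoff 2.
- C: BR = L, leader payoff 7.
- D: BR = L, leader payoff 10.
Row's induced payoffs are 0, 2, 7, 10, so Row commits to D. Subgame-perfect outcome: (D, L) with payoffs (10, 10).
Under simultaneous play:
Row's best replies: L→D; R→C.
Player II's best replies: A→L; B→L; C→L; D→L.
Only (D, L) has each player best-responding; Nash payoffs (10, 10).
Player II earns 10 sequentially versus 10 at the Nash outcome: unchanged.

unchanged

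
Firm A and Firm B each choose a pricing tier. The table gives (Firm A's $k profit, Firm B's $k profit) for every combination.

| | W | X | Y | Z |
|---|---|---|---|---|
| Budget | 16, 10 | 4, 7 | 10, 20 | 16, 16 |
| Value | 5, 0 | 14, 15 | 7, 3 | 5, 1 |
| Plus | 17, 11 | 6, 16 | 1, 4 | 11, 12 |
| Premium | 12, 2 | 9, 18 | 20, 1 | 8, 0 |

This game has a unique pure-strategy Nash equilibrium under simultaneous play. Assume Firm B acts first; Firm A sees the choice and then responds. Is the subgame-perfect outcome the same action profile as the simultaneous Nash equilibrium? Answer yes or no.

Firm A best-responds to each possible Firm B move:
- W → Firm A plays Plus (best of 16, 5, 17, 12); Firm B gets 11.
- X → Firm A plays Value (best of 4, 14, 6, 9); Firm B gets 15.
- Y → Firm A plays Premium (best of 10, 7, 1, 20); Firm B gets 1.
- Z → Firm A plays Budget (best of 16, 5, 11, 8); Firm B gets 16.
Among 11, 15, 1, 16, the best is 16 at Z. Subgame-perfect outcome: (Budget, Z) with payoffs (16, 16).
For the simultaneous game, intersect best replies.
Firm A's best replies: W→Plus; X→Value; Y→Premium; Z→Budget.
Firm B's best replies: Budget→Y; Value→X; Plus→X; Premium→X.
Only (Value, X) has each player best-responding; Nash payoffs (14, 15).
Sequential outcome (Budget, Z) differs from the Nash profile (Value, X).

no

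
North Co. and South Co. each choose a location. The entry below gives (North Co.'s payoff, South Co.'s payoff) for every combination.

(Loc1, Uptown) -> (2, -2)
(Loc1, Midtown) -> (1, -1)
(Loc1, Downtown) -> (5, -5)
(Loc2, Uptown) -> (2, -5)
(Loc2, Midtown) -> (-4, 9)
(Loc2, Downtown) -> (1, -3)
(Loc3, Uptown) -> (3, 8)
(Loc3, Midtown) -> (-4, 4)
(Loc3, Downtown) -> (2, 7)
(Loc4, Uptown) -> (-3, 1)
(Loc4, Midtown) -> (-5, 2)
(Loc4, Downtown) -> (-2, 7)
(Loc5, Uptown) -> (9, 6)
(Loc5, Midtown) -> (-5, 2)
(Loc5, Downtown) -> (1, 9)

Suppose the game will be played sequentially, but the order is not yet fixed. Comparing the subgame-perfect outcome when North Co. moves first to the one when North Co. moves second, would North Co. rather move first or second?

second

If North Co. leads: South Co.'s best replies are Loc1→Midtown, Loc2→Midtown, Loc3→Uptown, Loc4→Downtown, Loc5→Downtown; North Co.'s induced payoffs 1, -4, 3, -2, 1; outcome (Loc3, Uptown), payoffs (3, 8).
If South Co. leads: North Co.'s best replies are Uptown→Loc5, Midtown→Loc1, Downtown→Loc1; South Co.'s induced payoffs 6, -1, -5; outcome (Loc5, Uptown), payoffs (9, 6).
North Co. gets 3 moving first and 9 moving second, so North Co. prefers to move second.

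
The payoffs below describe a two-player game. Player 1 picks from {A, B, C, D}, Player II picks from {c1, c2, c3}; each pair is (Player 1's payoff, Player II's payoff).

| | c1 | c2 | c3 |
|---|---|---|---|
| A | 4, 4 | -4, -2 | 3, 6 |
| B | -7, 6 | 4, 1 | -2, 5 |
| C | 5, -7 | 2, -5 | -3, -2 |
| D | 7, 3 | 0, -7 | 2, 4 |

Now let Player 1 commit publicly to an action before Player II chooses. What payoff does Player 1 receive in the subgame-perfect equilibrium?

3

Player II best-responds to each possible Player 1 move:
- A: BR = c3, leader payoff 3.
- B: BR = c1, leader payoff -7.
- C: BR = c3, leader payoff -3.
- D: BR = c3, leader payoff 2.
Maximizing over 3, -7, -3, 2, Player 1 chooses A. Subgame-perfect outcome: (A, c3) with payoffs (3, 6).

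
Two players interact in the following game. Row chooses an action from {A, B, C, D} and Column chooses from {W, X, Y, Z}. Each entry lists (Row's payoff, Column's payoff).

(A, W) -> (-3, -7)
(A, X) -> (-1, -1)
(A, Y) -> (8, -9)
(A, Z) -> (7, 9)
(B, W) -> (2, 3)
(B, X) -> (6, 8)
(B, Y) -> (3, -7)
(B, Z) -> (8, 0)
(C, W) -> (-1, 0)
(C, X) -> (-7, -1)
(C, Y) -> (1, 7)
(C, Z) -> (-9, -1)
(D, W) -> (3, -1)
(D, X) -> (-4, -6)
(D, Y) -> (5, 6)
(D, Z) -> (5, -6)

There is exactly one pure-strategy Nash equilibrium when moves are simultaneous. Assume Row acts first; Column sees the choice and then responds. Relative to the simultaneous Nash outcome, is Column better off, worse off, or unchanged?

better off

Backward induction with Row moving first.
- A: BR = Z, leader payoff 7.
- B: BR = X, leader payoff 6.
- C: BR = Y, leader payoff 1.
- D: BR = Y, leader payoff 5.
Maximizing over 7, 6, 1, 5, Row chooses A. Subgame-perfect outcome: (A, Z) with payoffs (7, 9).
For the simultaneous game, intersect best replies.
Row's best replies: W→D; X→B; Y→A; Z→B.
Column's best replies: A→Z; B→X; C→Y; D→Y.
The unique mutual best reply is (B, X), giving (6, 8).
Column earns 9 sequentially versus 8 at the Nash outcome: better off.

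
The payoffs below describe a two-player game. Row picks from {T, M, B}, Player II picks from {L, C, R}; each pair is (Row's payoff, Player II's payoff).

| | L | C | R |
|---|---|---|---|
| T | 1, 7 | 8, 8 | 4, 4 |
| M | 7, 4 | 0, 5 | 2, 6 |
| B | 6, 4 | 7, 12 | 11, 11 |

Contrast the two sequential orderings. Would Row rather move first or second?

If Row leads: Player II's best replies are T→C, M→R, B→C; Row's induced payoffs 8, 2, 7; outcome (T, C), payoffs (8, 8).
If Player II leads: Row's best replies are L→M, C→T, R→B; Player II's induced payoffs 4, 8, 11; outcome (B, R), payoffs (11, 11).
Row gets 8 moving first and 11 moving second, so Row prefers to move second.

second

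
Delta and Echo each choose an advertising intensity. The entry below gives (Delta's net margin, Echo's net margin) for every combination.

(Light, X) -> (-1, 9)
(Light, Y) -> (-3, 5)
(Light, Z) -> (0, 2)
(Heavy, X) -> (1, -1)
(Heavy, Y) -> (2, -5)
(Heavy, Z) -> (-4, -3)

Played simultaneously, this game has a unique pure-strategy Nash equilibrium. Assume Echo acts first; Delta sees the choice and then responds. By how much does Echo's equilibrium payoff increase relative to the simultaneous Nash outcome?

Solve by backward induction (Echo leads).
- X: Delta compares -1, 1 and picks Heavy; Echo would get -1.
- Y: Delta compares -3, 2 and picks Heavy; Echo would get -5.
- Z: Delta compares 0, -4 and picks Light; Echo would get 2.
Maximizing over -1, -5, 2, Echo chooses Z. Subgame-perfect outcome: (Light, Z) with payoffs (0, 2).
Under simultaneous play:
Delta's best replies: X→Heavy; Y→Heavy; Z→Light.
Echo's best replies: Light→X; Heavy→X.
The unique mutual best reply is (Heavy, X), giving (1, -1).
Echo's commitment gain: 2 − -1 = 3.

3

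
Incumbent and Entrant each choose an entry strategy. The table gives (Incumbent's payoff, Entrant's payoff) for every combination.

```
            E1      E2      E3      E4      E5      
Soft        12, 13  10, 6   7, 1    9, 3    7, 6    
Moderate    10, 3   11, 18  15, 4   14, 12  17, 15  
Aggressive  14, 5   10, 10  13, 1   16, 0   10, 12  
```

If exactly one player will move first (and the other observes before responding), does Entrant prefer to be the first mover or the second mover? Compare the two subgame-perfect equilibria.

If Incumbent leads: Entrant's best replies are Soft→E1, Moderate→E2, Aggressive→E5; Incumbent's induced payoffs 12, 11, 10; outcome (Soft, E1), payoffs (12, 13).
If Entrant leads: Incumbent's best replies are E1→Aggressive, E2→Moderate, E3→Moderate, E4→Aggressive, E5→Moderate; Entrant's induced payoffs 5, 18, 4, 0, 15; outcome (Moderate, E2), payoffs (11, 18).
Entrant gets 18 moving first and 13 moving second, so Entrant prefers to move first.

first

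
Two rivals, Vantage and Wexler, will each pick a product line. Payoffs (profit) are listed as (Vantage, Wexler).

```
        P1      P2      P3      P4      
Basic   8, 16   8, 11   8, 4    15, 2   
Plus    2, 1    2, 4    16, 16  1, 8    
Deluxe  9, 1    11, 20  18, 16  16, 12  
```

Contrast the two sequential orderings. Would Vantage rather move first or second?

first

If Vantage leads: Wexler's best replies are Basic→P1, Plus→P3, Deluxe→P2; Vantage's induced payoffs 8, 16, 11; outcome (Plus, P3), payoffs (16, 16).
If Wexler leads: Vantage's best replies are P1→Deluxe, P2→Deluxe, P3→Deluxe, P4→Deluxe; Wexler's induced payoffs 1, 20, 16, 12; outcome (Deluxe, P2), payoffs (11, 20).
Vantage gets 16 moving first and 11 moving second, so Vantage prefers to move first.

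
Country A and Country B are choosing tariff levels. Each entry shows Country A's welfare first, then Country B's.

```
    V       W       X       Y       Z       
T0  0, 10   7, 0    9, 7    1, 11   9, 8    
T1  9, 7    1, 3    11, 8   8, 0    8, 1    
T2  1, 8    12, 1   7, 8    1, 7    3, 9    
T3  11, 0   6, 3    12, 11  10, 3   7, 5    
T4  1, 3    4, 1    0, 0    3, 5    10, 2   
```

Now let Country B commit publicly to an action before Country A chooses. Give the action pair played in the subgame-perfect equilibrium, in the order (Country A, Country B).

Backward induction with Country B moving first.
- V: BR = T3, leader payoff 0.
- W: BR = T2, leader payoff 1.
- X: BR = T3, leader payoff 11.
- Y: BR = T3, leader payoff 3.
- Z: BR = T4, leader payoff 2.
Country B's induced payoffs are 0, 1, 11, 3, 2, so Country B commits to X. Subgame-perfect outcome: (T3, X) with payoffs (12, 11).

(T3, X)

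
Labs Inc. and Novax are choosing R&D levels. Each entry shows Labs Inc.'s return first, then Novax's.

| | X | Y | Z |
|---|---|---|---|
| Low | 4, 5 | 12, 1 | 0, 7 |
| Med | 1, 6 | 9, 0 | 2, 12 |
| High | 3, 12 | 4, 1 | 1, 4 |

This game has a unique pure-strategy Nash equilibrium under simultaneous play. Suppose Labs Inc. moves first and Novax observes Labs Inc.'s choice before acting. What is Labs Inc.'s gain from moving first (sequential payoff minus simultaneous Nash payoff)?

Backward induction with Labs Inc. moving first.
- Low: BR = Z, leader payoff 0.
- Med: BR = Z, leader payoff 2.
- High: BR = X, leader payoff 3.
Labs Inc.'s induced payoffs are 0, 2, 3, so Labs Inc. commits to High. Subgame-perfect outcome: (High, X) with payoffs (3, 12).
For the simultaneous game, intersect best replies.
Labs Inc.'s best replies: X→Low; Y→Low; Z→Med.
Novax's best replies: Low→Z; Med→Z; High→X.
The unique mutual best reply is (Med, Z), giving (2, 12).
Labs Inc.'s commitment gain: 3 − 2 = 1.

1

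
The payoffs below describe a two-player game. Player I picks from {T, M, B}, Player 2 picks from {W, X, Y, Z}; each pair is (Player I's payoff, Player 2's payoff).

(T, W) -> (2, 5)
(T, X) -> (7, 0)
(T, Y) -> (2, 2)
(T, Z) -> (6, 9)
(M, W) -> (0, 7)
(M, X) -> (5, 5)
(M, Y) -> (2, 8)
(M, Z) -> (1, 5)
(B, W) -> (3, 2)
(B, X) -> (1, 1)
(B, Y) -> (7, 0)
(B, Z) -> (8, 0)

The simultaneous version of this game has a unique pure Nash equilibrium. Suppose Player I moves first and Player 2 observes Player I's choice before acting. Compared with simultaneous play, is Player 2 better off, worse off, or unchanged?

Player 2 best-responds to each possible Player I move:
- T: BR = Z, leader payoff 6.
- M: BR = Y, leader payoff 2.
- B: BR = W, leader payoff 3.
Among 6, 2, 3, the best is 6 at T. Subgame-perfect outcome: (T, Z) with payoffs (6, 9).
Under simultaneous play:
Player I's best replies: W→B; X→T; Y→B; Z→B.
Player 2's best replies: T→Z; M→Y; B→W.
The unique mutual best reply is (B, W), giving (3, 2).
Player 2 earns 9 sequentially versus 2 at the Nash outcome: better off.

better off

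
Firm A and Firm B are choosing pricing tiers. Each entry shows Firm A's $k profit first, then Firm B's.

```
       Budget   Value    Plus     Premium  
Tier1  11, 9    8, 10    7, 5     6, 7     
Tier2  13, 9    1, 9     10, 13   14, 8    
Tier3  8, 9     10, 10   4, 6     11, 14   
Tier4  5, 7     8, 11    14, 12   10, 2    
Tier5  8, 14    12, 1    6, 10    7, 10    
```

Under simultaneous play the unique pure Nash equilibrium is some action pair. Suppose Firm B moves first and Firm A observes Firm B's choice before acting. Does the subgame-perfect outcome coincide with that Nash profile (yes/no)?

yes

Firm A best-responds to each possible Firm B move:
- Budget: BR = Tier2, leader payoff 9.
- Value: BR = Tier5, leader payoff 1.
- Plus: BR = Tier4, leader payoff 12.
- Premium: BR = Tier2, leader payoff 8.
Firm B's induced payoffs are 9, 1, 12, 8, so Firm B commits to Plus. Subgame-perfect outcome: (Tier4, Plus) with payoffs (14, 12).
For the simultaneous game, intersect best replies.
Firm A's best replies: Budget→Tier2; Value→Tier5; Plus→Tier4; Premium→Tier2.
Firm B's best replies: Tier1→Value; Tier2→Plus; Tier3→Premium; Tier4→Plus; Tier5→Budget.
The unique mutual best reply is (Tier4, Plus), giving (14, 12).
Sequential outcome (Tier4, Plus) coincides with the Nash profile (Tier4, Plus).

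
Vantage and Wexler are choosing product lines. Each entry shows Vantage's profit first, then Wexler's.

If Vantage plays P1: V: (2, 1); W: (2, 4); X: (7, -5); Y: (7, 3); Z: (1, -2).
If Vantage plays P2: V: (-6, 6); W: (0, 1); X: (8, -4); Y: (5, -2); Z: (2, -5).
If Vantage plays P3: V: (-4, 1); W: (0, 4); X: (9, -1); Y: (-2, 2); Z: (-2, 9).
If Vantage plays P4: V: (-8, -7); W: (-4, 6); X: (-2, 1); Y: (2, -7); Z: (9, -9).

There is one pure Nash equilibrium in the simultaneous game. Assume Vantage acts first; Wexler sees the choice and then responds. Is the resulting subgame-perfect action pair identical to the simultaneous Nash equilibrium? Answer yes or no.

yes

Wexler best-responds to each possible Vantage move:
- P1: Wexler compares 1, 4, -5, 3, -2 and picks W; Vantage would get 2.
- P2: Wexler compares 6, 1, -4, -2, -5 and picks V; Vantage would get -6.
- P3: Wexler compares 1, 4, -1, 2, 9 and picks Z; Vantage would get -2.
- P4: Wexler compares -7, 6, 1, -7, -9 and picks W; Vantage would get -4.
Vantage's induced payoffs are 2, -6, -2, -4, so Vantage commits to P1. Subgame-perfect outcome: (P1, W) with payoffs (2, 4).
For the simultaneous game, intersect best replies.
Vantage's best replies: V→P1; W→P1; X→P3; Y→P1; Z→P4.
Wexler's best replies: P1→W; P2→V; P3→Z; P4→W.
Only (P1, W) has each player best-responding; Nash payoffs (2, 4).
Sequential outcome (P1, W) coincides with the Nash profile (P1, W).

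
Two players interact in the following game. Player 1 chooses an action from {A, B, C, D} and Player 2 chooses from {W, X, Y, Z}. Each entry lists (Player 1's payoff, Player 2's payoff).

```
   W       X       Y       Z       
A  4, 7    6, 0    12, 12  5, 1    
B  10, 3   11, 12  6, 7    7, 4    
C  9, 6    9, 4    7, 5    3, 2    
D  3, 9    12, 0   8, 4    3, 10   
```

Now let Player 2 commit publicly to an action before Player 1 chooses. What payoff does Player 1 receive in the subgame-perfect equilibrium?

12

Solve by backward induction (Player 2 leads).
- W → Player 1 plays B (best of 4, 10, 9, 3); Player 2 gets 3.
- X → Player 1 plays D (best of 6, 11, 9, 12); Player 2 gets 0.
- Y → Player 1 plays A (best of 12, 6, 7, 8); Player 2 gets 12.
- Z → Player 1 plays B (best of 5, 7, 3, 3); Player 2 gets 4.
Among 3, 0, 12, 4, the best is 12 at Y. Subgame-perfect outcome: (A, Y) with payoffs (12, 12).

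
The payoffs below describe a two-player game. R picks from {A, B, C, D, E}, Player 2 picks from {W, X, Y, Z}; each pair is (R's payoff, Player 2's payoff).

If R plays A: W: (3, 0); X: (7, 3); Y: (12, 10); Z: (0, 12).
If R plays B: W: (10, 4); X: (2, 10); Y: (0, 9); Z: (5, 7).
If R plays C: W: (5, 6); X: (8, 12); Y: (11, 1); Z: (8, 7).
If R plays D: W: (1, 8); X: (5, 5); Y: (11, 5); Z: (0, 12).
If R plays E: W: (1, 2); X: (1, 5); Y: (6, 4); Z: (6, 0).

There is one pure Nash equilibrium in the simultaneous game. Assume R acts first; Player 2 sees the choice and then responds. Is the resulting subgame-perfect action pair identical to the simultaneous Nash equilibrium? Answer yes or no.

Solve by backward induction (R leads).
- A: Player 2 compares 0, 3, 10, 12 and picks Z; R would get 0.
- B: Player 2 compares 4, 10, 9, 7 and picks X; R would get 2.
- C: Player 2 compares 6, 12, 1, 7 and picks X; R would get 8.
- D: Player 2 compares 8, 5, 5, 12 and picks Z; R would get 0.
- E: Player 2 compares 2, 5, 4, 0 and picks X; R would get 1.
Among 0, 2, 8, 0, 1, the best is 8 at C. Subgame-perfect outcome: (C, X) with payoffs (8, 12).
Now find the simultaneous Nash equilibrium.
R's best replies: W→B; X→C; Y→A; Z→C.
Player 2's best replies: A→Z; B→X; C→X; D→Z; E→X.
The unique mutual best reply is (C, X), giving (8, 12).
Sequential outcome (C, X) coincides with the Nash profile (C, X).

yes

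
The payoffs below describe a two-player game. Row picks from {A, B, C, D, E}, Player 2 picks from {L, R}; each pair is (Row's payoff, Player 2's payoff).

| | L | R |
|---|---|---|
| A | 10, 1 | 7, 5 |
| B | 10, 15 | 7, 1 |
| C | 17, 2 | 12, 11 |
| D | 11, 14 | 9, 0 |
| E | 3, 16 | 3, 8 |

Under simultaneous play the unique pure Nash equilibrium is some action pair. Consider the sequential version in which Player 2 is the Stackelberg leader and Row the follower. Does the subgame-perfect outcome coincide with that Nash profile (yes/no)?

Work backward from Row's decision.
- L → Row plays C (best of 10, 10, 17, 11, 3); Player 2 gets 2.
- R → Row plays C (best of 7, 7, 12, 9, 3); Player 2 gets 11.
Among 2, 11, the best is 11 at R. Subgame-perfect outcome: (C, R) with payoffs (12, 11).
Under simultaneous play:
Row's best replies: L→C; R→C.
Player 2's best replies: A→R; B→L; C→R; D→L; E→L.
The unique mutual best reply is (C, R), giving (12, 11).
Sequential outcome (C, R) coincides with the Nash profile (C, R).

yes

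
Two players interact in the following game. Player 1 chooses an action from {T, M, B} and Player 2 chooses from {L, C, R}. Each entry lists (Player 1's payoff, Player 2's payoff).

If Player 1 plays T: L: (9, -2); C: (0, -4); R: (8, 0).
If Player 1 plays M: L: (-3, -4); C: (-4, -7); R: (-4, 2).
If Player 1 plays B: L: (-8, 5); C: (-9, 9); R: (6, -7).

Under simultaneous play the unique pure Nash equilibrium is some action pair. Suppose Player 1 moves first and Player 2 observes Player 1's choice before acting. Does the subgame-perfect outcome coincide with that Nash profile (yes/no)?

yes

Player 2 best-responds to each possible Player 1 move:
- T → Player 2 plays R (best of -2, -4, 0); Player 1 gets 8.
- M → Player 2 plays R (best of -4, -7, 2); Player 1 gets -4.
- B → Player 2 plays C (best of 5, 9, -7); Player 1 gets -9.
Maximizing over 8, -4, -9, Player 1 chooses T. Subgame-perfect outcome: (T, R) with payoffs (8, 0).
Now find the simultaneous Nash equilibrium.
Player 1's best replies: L→T; C→T; R→T.
Player 2's best replies: T→R; M→R; B→C.
Only (T, R) has each player best-responding; Nash payoffs (8, 0).
Sequential outcome (T, R) coincides with the Nash profile (T, R).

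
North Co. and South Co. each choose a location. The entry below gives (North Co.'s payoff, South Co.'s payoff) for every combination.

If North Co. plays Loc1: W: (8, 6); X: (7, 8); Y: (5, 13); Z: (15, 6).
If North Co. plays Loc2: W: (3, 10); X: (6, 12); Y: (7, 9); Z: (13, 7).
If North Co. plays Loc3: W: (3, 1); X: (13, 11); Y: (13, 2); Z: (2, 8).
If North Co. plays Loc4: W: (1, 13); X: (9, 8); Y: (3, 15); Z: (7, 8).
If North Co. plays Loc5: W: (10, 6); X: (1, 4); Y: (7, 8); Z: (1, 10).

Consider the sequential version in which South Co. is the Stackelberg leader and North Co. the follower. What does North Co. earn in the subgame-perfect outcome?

Work backward from North Co.'s decision.
- W → North Co. plays Loc5 (best of 8, 3, 3, 1, 10); South Co. gets 6.
- X → North Co. plays Loc3 (best of 7, 6, 13, 9, 1); South Co. gets 11.
- Y → North Co. plays Loc3 (best of 5, 7, 13, 3, 7); South Co. gets 2.
- Z → North Co. plays Loc1 (best of 15, 13, 2, 7, 1); South Co. gets 6.
Among 6, 11, 2, 6, the best is 11 at X. Subgame-perfect outcome: (Loc3, X) with payoffs (13, 11).

13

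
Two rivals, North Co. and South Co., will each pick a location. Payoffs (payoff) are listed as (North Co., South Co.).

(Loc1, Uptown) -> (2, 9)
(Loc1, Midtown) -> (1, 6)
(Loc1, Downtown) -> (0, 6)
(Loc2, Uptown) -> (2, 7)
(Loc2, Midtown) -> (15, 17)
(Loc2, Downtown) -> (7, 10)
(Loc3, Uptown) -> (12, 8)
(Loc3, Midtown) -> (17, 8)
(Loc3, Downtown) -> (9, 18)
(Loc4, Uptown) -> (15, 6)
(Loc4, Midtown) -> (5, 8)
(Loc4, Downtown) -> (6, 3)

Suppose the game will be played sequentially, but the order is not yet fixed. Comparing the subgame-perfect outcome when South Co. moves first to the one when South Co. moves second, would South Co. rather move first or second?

If North Co. leads: South Co.'s best replies are Loc1→Uptown, Loc2→Midtown, Loc3→Downtown, Loc4→Midtown; North Co.'s induced payoffs 2, 15, 9, 5; outcome (Loc2, Midtown), payoffs (15, 17).
If South Co. leads: North Co.'s best replies are Uptown→Loc4, Midtown→Loc3, Downtown→Loc3; South Co.'s induced payoffs 6, 8, 18; outcome (Loc3, Downtown), payoffs (9, 18).
South Co. gets 18 moving first and 17 moving second, so South Co. prefers to move first.

first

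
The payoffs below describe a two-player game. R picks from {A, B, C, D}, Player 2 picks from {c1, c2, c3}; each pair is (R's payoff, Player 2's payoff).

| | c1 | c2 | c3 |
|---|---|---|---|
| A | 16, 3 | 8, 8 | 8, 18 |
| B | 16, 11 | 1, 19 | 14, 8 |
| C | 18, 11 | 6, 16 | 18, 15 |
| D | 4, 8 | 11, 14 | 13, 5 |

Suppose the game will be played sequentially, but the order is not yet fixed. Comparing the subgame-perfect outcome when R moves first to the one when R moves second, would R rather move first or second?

If R leads: Player 2's best replies are A→c3, B→c2, C→c2, D→c2; R's induced payoffs 8, 1, 6, 11; outcome (D, c2), payoffs (11, 14).
If Player 2 leads: R's best replies are c1→C, c2→D, c3→C; Player 2's induced payoffs 11, 14, 15; outcome (C, c3), payoffs (18, 15).
R gets 11 moving first and 18 moving second, so R prefers to move second.

second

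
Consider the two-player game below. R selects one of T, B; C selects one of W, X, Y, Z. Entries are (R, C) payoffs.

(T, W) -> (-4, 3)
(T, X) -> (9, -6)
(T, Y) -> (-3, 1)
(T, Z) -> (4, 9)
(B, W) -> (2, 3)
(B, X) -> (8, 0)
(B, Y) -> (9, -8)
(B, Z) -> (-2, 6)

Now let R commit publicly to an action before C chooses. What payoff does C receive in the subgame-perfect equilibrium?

9

C best-responds to each possible R move:
- T: C compares 3, -6, 1, 9 and picks Z; R would get 4.
- B: C compares 3, 0, -8, 6 and picks Z; R would get -2.
Maximizing over 4, -2, R chooses T. Subgame-perfect outcome: (T, Z) with payoffs (4, 9).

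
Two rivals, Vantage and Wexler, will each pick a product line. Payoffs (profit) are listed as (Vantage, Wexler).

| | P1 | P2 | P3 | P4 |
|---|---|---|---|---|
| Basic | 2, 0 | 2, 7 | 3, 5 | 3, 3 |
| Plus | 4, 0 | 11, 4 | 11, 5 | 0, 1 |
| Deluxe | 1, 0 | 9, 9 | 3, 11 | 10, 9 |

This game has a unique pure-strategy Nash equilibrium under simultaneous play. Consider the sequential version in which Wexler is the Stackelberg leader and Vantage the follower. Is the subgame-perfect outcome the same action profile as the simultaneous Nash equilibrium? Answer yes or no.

Work backward from Vantage's decision.
- P1: BR = Plus, leader payoff 0.
- P2: BR = Plus, leader payoff 4.
- P3: BR = Plus, leader payoff 5.
- P4: BR = Deluxe, leader payoff 9.
Maximizing over 0, 4, 5, 9, Wexler chooses P4. Subgame-perfect outcome: (Deluxe, P4) with payoffs (10, 9).
Under simultaneous play:
Vantage's best replies: P1→Plus; P2→Plus; P3→Plus; P4→Deluxe.
Wexler's best replies: Basic→P2; Plus→P3; Deluxe→P3.
Only (Plus, P3) has each player best-responding; Nash payoffs (11, 5).
Sequential outcome (Deluxe, P4) differs from the Nash profile (Plus, P3).

no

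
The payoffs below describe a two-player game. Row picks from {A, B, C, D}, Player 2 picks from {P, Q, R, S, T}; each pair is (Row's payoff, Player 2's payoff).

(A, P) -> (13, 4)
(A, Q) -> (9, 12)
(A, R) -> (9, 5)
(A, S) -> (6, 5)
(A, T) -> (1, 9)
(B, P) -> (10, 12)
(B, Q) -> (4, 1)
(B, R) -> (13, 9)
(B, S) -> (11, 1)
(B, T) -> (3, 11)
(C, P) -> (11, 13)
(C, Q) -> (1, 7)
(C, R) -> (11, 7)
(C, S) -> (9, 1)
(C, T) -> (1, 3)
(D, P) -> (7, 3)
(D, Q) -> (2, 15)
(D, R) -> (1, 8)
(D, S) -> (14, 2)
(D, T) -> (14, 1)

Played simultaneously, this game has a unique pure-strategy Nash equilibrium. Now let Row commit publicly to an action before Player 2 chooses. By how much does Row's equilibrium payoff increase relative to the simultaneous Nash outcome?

Player 2 best-responds to each possible Row move:
- A: BR = Q, leader payoff 9.
- B: BR = P, leader payoff 10.
- C: BR = P, leader payoff 11.
- D: BR = Q, leader payoff 2.
Among 9, 10, 11, 2, the best is 11 at C. Subgame-perfect outcome: (C, P) with payoffs (11, 13).
Now find the simultaneous Nash equilibrium.
Row's best replies: P→A; Q→A; R→B; S→D; T→D.
Player 2's best replies: A→Q; B→P; C→P; D→Q.
The unique mutual best reply is (A, Q), giving (9, 12).
Row's commitment gain: 11 − 9 = 2.

2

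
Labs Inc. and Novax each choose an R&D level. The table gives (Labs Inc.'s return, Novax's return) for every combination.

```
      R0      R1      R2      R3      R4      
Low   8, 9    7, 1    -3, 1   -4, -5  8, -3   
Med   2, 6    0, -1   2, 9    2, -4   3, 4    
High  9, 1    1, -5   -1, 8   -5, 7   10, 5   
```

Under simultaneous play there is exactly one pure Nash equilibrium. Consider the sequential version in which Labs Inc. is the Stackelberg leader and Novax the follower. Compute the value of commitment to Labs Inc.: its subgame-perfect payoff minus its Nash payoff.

6

Backward induction with Labs Inc. moving first.
- Low → Novax plays R0 (best of 9, 1, 1, -5, -3); Labs Inc. gets 8.
- Med → Novax plays R2 (best of 6, -1, 9, -4, 4); Labs Inc. gets 2.
- High → Novax plays R2 (best of 1, -5, 8, 7, 5); Labs Inc. gets -1.
Maximizing over 8, 2, -1, Labs Inc. chooses Low. Subgame-perfect outcome: (Low, R0) with payoffs (8, 9).
For the simultaneous game, intersect best replies.
Labs Inc.'s best replies: R0→High; R1→Low; R2→Med; R3→Med; R4→High.
Novax's best replies: Low→R0; Med→R2; High→R2.
The unique mutual best reply is (Med, R2), giving (2, 9).
Labs Inc.'s commitment gain: 8 − 2 = 6.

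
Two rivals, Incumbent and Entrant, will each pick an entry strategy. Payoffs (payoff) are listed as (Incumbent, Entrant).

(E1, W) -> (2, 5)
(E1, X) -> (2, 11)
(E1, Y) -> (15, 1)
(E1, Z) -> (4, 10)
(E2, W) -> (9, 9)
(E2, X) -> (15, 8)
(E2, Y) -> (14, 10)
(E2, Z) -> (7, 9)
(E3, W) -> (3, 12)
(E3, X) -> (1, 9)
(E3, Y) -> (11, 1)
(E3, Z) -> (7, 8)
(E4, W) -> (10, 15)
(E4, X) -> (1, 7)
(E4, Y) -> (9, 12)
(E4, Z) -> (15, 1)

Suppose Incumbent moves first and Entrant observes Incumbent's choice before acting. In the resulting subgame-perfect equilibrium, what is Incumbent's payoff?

Backward induction with Incumbent moving first.
- E1: BR = X, leader payoff 2.
- E2: BR = Y, leader payoff 14.
- E3: BR = W, leader payoff 3.
- E4: BR = W, leader payoff 10.
Maximizing over 2, 14, 3, 10, Incumbent chooses E2. Subgame-perfect outcome: (E2, Y) with payoffs (14, 10).

14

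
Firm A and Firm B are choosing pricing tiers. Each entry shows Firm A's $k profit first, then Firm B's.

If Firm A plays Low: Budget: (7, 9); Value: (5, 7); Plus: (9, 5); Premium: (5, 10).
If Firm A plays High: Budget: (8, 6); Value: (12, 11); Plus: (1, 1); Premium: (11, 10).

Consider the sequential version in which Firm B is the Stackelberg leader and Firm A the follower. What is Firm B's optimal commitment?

Work backward from Firm A's decision.
- Budget: BR = High, leader payoff 6.
- Value: BR = High, leader payoff 11.
- Plus: BR = Low, leader payoff 5.
- Premium: BR = High, leader payoff 10.
Maximizing over 6, 11, 5, 10, Firm B chooses Value. Subgame-perfect outcome: (High, Value) with payoffs (12, 11).

Value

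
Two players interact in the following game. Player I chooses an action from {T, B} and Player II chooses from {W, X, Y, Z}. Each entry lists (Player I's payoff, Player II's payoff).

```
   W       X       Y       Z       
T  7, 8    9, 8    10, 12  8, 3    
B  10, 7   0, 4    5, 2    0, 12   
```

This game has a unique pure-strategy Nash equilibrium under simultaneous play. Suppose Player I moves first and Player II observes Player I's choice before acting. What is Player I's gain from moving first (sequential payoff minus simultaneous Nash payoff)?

0

Player II best-responds to each possible Player I move:
- T: BR = Y, leader payoff 10.
- B: BR = Z, leader payoff 0.
Maximizing over 10, 0, Player I chooses T. Subgame-perfect outcome: (T, Y) with payoffs (10, 12).
For the simultaneous game, intersect best replies.
Player I's best replies: W→B; X→T; Y→T; Z→T.
Player II's best replies: T→Y; B→Z.
Only (T, Y) has each player best-responding; Nash payoffs (10, 12).
Player I's commitment gain: 10 − 10 = 0.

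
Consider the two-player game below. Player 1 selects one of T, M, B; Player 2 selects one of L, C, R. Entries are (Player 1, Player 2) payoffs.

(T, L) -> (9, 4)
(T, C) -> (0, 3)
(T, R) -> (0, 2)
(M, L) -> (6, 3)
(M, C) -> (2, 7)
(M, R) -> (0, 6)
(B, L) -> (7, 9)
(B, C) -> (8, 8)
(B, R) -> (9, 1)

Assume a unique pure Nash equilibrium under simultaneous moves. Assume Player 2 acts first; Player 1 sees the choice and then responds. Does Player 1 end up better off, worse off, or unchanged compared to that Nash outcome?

worse off

Work backward from Player 1's decision.
- L: BR = T, leader payoff 4.
- C: BR = B, leader payoff 8.
- R: BR = B, leader payoff 1.
Among 4, 8, 1, the best is 8 at C. Subgame-perfect outcome: (B, C) with payoffs (8, 8).
For the simultaneous game, intersect best replies.
Player 1's best replies: L→T; C→B; R→B.
Player 2's best replies: T→L; M→C; B→L.
The unique mutual best reply is (T, L), giving (9, 4).
Player 1 earns 8 sequentially versus 9 at the Nash outcome: worse off.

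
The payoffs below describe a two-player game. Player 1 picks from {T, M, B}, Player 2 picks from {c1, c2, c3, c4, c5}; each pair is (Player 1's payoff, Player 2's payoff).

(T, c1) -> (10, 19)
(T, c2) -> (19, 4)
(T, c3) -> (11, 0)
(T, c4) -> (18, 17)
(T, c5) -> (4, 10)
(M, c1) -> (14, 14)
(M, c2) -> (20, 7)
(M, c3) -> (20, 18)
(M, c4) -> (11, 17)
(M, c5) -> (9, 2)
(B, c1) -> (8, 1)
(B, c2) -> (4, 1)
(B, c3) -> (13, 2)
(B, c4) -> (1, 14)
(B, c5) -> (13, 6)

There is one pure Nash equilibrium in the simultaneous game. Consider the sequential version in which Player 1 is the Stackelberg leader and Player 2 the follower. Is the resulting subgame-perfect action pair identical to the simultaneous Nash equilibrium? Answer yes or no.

Player 2 best-responds to each possible Player 1 move:
- T: BR = c1, leader payoff 10.
- M: BR = c3, leader payoff 20.
- B: BR = c4, leader payoff 1.
Among 10, 20, 1, the best is 20 at M. Subgame-perfect outcome: (M, c3) with payoffs (20, 18).
For the simultaneous game, intersect best replies.
Player 1's best replies: c1→M; c2→M; c3→M; c4→T; c5→B.
Player 2's best replies: T→c1; M→c3; B→c4.
The unique mutual best reply is (M, c3), giving (20, 18).
Sequential outcome (M, c3) coincides with the Nash profile (M, c3).

yes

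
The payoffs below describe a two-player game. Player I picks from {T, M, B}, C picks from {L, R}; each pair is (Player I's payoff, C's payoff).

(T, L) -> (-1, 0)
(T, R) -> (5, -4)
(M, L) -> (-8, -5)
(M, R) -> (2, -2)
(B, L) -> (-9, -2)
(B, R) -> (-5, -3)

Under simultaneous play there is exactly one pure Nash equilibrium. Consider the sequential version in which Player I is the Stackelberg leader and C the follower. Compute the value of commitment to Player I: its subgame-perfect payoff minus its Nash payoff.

Work backward from C's decision.
- T → C plays L (best of 0, -4); Player I gets -1.
- M → C plays R (best of -5, -2); Player I gets 2.
- B → C plays L (best of -2, -3); Player I gets -9.
Player I's induced payoffs are -1, 2, -9, so Player I commits to M. Subgame-perfect outcome: (M, R) with payoffs (2, -2).
Under simultaneous play:
Player I's best replies: L→T; R→T.
C's best replies: T→L; M→R; B→L.
Only (T, L) has each player best-responding; Nash payoffs (-1, 0).
Player I's commitment gain: 2 − -1 = 3.

3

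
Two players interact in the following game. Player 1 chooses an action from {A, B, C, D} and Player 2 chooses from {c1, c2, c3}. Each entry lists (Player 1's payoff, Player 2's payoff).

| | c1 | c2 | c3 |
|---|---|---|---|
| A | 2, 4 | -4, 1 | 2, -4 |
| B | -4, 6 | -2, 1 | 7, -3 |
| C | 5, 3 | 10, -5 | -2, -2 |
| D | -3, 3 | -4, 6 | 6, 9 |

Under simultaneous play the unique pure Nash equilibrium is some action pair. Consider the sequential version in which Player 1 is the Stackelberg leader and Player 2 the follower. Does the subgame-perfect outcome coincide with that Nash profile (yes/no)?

no

Work backward from Player 2's decision.
- A: Player 2 compares 4, 1, -4 and picks c1; Player 1 would get 2.
- B: Player 2 compares 6, 1, -3 and picks c1; Player 1 would get -4.
- C: Player 2 compares 3, -5, -2 and picks c1; Player 1 would get 5.
- D: Player 2 compares 3, 6, 9 and picks c3; Player 1 would get 6.
Maximizing over 2, -4, 5, 6, Player 1 chooses D. Subgame-perfect outcome: (D, c3) with payoffs (6, 9).
For the simultaneous game, intersect best replies.
Player 1's best replies: c1→C; c2→C; c3→B.
Player 2's best replies: A→c1; B→c1; C→c1; D→c3.
The unique mutual best reply is (C, c1), giving (5, 3).
Sequential outcome (D, c3) differs from the Nash profile (C, c1).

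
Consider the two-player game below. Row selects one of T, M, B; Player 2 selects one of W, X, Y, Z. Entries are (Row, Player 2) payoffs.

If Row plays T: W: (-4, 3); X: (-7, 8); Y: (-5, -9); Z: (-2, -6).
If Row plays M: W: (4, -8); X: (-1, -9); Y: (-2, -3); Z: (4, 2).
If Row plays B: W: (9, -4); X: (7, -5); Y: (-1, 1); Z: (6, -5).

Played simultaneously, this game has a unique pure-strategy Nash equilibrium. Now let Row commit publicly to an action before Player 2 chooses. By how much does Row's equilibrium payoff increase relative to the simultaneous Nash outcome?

5

Work backward from Player 2's decision.
- T: BR = X, leader payoff -7.
- M: BR = Z, leader payoff 4.
- B: BR = Y, leader payoff -1.
Among -7, 4, -1, the best is 4 at M. Subgame-perfect outcome: (M, Z) with payoffs (4, 2).
Now find the simultaneous Nash equilibrium.
Row's best replies: W→B; X→B; Y→B; Z→B.
Player 2's best replies: T→X; M→Z; B→Y.
The unique mutual best reply is (B, Y), giving (-1, 1).
Row's commitment gain: 4 − -1 = 5.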